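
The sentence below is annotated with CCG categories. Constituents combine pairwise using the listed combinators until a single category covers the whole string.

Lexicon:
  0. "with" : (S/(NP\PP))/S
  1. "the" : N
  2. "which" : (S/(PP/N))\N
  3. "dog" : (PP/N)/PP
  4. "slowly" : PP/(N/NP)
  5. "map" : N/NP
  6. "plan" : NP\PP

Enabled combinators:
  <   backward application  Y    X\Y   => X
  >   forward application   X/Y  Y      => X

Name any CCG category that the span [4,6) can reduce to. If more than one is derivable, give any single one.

[0,7] S   >
  [0,6] S/(NP\PP)   >
    [0,1] "with" : (S/(NP\PP))/S
    [1,6] S   >
      [1,3] S/(PP/N)   <
        [1,2] "the" : N
        [2,3] "which" : (S/(PP/N))\N
      [3,6] PP/N   >
        [3,4] "dog" : (PP/N)/PP
        [4,6] PP   >
          [4,5] "slowly" : PP/(N/NP)
          [5,6] "map" : N/NP
  [6,7] "plan" : NP\PP

PP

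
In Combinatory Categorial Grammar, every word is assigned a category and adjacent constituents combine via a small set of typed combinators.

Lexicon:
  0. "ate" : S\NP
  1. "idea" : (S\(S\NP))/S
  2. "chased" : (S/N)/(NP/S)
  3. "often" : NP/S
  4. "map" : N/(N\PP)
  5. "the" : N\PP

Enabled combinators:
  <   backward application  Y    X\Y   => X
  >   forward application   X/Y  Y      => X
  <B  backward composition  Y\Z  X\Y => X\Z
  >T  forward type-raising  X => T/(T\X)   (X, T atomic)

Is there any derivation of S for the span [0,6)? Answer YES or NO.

YES

[0,6] S   <
  [0,1] "ate" : S\NP
  [1,6] S\(S\NP)   >
    [1,2] "idea" : (S\(S\NP))/S
    [2,6] S   >
      [2,4] S/N   >
        [2,3] "chased" : (S/N)/(NP/S)
        [3,4] "often" : NP/S
      [4,6] N   >
        [4,5] "map" : N/(N\PP)
        [5,6] "the" : N\PP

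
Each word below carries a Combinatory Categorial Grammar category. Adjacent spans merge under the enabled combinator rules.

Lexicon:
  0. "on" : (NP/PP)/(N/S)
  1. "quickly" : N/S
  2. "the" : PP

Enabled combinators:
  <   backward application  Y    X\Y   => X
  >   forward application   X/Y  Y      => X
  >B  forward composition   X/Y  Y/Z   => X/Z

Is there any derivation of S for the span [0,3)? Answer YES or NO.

NO

(NP/PP)/(N/S) N/S PP
CKY chart[0,3] = {NP}; S ∉ chart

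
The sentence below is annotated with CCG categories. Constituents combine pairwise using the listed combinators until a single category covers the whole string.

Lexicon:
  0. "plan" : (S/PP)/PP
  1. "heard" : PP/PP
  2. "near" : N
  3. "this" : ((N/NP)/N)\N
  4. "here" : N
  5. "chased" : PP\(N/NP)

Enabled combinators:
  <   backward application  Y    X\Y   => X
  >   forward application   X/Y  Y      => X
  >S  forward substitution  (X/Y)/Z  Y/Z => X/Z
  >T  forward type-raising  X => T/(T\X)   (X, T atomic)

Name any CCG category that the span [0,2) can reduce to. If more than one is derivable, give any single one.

S/PP

[0,6] S   >
  [0,2] S/PP   >S
    [0,1] "plan" : (S/PP)/PP
    [1,2] "heard" : PP/PP
  [2,6] PP   <
    [2,5] N/NP   >
      [2,4] (N/NP)/N   <
        [2,3] "near" : N
        [3,4] "this" : ((N/NP)/N)\N
      [4,5] "here" : N
    [5,6] "chased" : PP\(N/NP)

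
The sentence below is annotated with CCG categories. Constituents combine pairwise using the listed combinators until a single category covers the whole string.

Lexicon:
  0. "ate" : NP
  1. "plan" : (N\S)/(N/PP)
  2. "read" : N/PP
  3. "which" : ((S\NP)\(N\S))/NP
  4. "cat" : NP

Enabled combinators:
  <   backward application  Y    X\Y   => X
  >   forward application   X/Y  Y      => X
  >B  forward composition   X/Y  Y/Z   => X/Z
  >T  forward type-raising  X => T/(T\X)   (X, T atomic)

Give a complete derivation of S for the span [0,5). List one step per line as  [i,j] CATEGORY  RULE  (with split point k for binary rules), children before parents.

[0,5] S   >
  [0,1] S/(S\NP)   >T
    [0,1] "ate" : NP
  [1,5] S\NP   <
    [1,3] N\S   >
      [1,2] "plan" : (N\S)/(N/PP)
      [2,3] "read" : N/PP
    [3,5] (S\NP)\(N\S)   >
      [3,4] "which" : ((S\NP)\(N\S))/NP
      [4,5] "cat" : NP

[0,1] NP  lex  "ate"
[0,1] S/(S\NP)  >T
[1,2] (N\S)/(N/PP)  lex  "plan"
[2,3] N/PP  lex  "read"
[1,3] N\S  >  k=2
[3,4] ((S\NP)\(N\S))/NP  lex  "which"
[4,5] NP  lex  "cat"
[3,5] (S\NP)\(N\S)  >  k=4
[1,5] S\NP  <  k=3
[0,5] S  >  k=1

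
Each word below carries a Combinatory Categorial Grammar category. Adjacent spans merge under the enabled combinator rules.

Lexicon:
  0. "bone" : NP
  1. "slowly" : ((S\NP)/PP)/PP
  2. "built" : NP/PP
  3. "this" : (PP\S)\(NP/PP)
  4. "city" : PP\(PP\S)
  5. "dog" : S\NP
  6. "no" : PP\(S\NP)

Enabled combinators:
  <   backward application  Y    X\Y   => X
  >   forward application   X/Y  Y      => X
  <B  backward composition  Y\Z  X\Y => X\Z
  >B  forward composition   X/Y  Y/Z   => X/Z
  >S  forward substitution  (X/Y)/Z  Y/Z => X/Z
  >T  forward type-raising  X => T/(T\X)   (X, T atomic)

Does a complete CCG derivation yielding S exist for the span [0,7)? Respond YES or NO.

[0,7] S   <
  [0,1] "bone" : NP
  [1,7] S\NP   >
    [1,5] (S\NP)/PP   >
      [1,2] "slowly" : ((S\NP)/PP)/PP
      [2,5] PP   <
        [2,4] PP\S   <
          [2,3] "built" : NP/PP
          [3,4] "this" : (PP\S)\(NP/PP)
        [4,5] "city" : PP\(PP\S)
    [5,7] PP   <
      [5,6] "dog" : S\NP
      [6,7] "no" : PP\(S\NP)

YES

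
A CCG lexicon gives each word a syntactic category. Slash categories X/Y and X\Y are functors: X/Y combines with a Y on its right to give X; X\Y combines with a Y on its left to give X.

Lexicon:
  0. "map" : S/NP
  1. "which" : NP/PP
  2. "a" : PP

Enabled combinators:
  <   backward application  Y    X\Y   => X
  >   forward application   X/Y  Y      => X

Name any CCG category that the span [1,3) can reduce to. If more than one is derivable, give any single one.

[0,3] S   >
  [0,1] "map" : S/NP
  [1,3] NP   >
    [1,2] "which" : NP/PP
    [2,3] "a" : PP

NP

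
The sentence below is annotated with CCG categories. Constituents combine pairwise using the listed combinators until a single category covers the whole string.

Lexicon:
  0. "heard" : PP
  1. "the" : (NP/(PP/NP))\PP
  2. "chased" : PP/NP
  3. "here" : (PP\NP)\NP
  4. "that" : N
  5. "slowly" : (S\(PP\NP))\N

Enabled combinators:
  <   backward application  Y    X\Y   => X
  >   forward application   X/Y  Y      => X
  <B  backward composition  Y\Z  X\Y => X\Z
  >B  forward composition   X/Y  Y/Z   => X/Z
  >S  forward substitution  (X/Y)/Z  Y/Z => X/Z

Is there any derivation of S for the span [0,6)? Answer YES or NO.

YES

[0,6] S   <
  [0,3] NP   >
    [0,2] NP/(PP/NP)   <
      [0,1] "heard" : PP
      [1,2] "the" : (NP/(PP/NP))\PP
    [2,3] "chased" : PP/NP
  [3,6] S\NP   <B
    [3,4] "here" : (PP\NP)\NP
    [4,6] S\(PP\NP)   <
      [4,5] "that" : N
      [5,6] "slowly" : (S\(PP\NP))\N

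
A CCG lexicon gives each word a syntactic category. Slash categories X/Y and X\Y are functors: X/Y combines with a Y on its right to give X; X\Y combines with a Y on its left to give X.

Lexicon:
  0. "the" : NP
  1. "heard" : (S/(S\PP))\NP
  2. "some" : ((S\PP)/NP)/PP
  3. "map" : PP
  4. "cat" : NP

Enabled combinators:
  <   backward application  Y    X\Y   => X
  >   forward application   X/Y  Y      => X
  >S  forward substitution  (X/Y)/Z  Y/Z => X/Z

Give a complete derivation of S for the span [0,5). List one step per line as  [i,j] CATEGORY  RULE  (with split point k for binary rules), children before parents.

[0,1] NP  lex  "the"
[1,2] (S/(S\PP))\NP  lex  "heard"
[0,2] S/(S\PP)  <  k=1
[2,3] ((S\PP)/NP)/PP  lex  "some"
[3,4] PP  lex  "map"
[2,4] (S\PP)/NP  >  k=3
[4,5] NP  lex  "cat"
[2,5] S\PP  >  k=4
[0,5] S  >  k=2

[0,5] S   >
  [0,2] S/(S\PP)   <
    [0,1] "the" : NP
    [1,2] "heard" : (S/(S\PP))\NP
  [2,5] S\PP   >
    [2,4] (S\PP)/NP   >
      [2,3] "some" : ((S\PP)/NP)/PP
      [3,4] "map" : PP
    [4,5] "cat" : NP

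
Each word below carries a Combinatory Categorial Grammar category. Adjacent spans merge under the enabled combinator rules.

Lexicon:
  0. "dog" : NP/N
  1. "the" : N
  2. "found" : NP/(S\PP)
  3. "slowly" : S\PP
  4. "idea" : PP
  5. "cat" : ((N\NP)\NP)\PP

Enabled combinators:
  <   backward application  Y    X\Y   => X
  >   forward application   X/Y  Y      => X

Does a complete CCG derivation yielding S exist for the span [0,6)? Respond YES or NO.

NP/N N NP/(S\PP) S\PP PP ((N\NP)\NP)\PP
CKY chart[0,6] = {N}; S ∉ chart

NO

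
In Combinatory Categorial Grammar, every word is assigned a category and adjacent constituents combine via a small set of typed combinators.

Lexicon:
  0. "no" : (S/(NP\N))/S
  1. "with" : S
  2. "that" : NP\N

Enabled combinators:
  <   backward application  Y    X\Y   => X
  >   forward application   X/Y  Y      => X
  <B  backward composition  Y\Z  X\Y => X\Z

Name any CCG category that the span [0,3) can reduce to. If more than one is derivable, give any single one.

S

[0,3] S   >
  [0,2] S/(NP\N)   >
    [0,1] "no" : (S/(NP\N))/S
    [1,2] "with" : S
  [2,3] "that" : NP\N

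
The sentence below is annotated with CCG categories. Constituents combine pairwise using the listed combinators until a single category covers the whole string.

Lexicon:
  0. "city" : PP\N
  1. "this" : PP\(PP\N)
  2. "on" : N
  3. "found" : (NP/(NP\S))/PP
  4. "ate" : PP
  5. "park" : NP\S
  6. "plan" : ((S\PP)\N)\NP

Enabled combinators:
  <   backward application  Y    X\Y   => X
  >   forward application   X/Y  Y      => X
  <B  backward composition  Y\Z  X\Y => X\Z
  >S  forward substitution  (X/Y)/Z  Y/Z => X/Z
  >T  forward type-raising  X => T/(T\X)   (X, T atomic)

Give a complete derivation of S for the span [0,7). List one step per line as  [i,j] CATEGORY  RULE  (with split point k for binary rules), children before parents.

[0,7] S   <
  [0,2] PP   <
    [0,1] "city" : PP\N
    [1,2] "this" : PP\(PP\N)
  [2,7] S\PP   <
    [2,3] "on" : N
    [3,7] (S\PP)\N   <
      [3,6] NP   >
        [3,5] NP/(NP\S)   >
          [3,4] "found" : (NP/(NP\S))/PP
          [4,5] "ate" : PP
        [5,6] "park" : NP\S
      [6,7] "plan" : ((S\PP)\N)\NP

[0,1] PP\N  lex  "city"
[1,2] PP\(PP\N)  lex  "this"
[0,2] PP  <  k=1
[2,3] N  lex  "on"
[3,4] (NP/(NP\S))/PP  lex  "found"
[4,5] PP  lex  "ate"
[3,5] NP/(NP\S)  >  k=4
[5,6] NP\S  lex  "park"
[3,6] NP  >  k=5
[6,7] ((S\PP)\N)\NP  lex  "plan"
[3,7] (S\PP)\N  <  k=6
[2,7] S\PP  <  k=3
[0,7] S  <  k=2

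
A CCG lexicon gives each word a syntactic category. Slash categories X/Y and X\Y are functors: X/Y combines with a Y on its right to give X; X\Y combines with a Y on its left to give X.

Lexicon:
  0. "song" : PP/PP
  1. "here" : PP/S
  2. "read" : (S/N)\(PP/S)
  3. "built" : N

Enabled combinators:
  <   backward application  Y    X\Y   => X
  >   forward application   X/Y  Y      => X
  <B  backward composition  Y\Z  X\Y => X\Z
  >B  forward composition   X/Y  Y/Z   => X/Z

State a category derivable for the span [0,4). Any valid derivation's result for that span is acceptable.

[0,4] S   >
  [0,3] S/N   <
    [0,2] PP/S   >B
      [0,1] "song" : PP/PP
      [1,2] "here" : PP/S
    [2,3] "read" : (S/N)\(PP/S)
  [3,4] "built" : N

S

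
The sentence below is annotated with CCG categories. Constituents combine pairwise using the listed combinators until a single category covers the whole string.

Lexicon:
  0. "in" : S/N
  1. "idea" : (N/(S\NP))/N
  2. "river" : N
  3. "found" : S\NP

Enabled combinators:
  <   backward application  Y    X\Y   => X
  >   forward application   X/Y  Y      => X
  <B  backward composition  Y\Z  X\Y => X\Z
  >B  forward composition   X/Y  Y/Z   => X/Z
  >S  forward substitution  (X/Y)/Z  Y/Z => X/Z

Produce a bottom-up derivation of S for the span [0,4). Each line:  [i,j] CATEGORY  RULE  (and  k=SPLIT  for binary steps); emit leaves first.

[0,4] S   >
  [0,1] "in" : S/N
  [1,4] N   >
    [1,3] N/(S\NP)   >
      [1,2] "idea" : (N/(S\NP))/N
      [2,3] "river" : N
    [3,4] "found" : S\NP

[0,1] S/N  lex  "in"
[1,2] (N/(S\NP))/N  lex  "idea"
[2,3] N  lex  "river"
[1,3] N/(S\NP)  >  k=2
[3,4] S\NP  lex  "found"
[1,4] N  >  k=3
[0,4] S  >  k=1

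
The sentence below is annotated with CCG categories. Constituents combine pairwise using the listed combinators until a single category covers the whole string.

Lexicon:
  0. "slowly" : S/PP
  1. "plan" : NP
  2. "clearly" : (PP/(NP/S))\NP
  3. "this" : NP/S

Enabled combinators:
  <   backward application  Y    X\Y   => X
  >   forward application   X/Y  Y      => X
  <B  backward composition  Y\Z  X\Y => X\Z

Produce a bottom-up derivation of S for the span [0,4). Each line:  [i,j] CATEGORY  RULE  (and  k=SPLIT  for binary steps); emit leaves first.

[0,4] S   >
  [0,1] "slowly" : S/PP
  [1,4] PP   >
    [1,3] PP/(NP/S)   <
      [1,2] "plan" : NP
      [2,3] "clearly" : (PP/(NP/S))\NP
    [3,4] "this" : NP/S

[0,1] S/PP  lex  "slowly"
[1,2] NP  lex  "plan"
[2,3] (PP/(NP/S))\NP  lex  "clearly"
[1,3] PP/(NP/S)  <  k=2
[3,4] NP/S  lex  "this"
[1,4] PP  >  k=3
[0,4] S  >  k=1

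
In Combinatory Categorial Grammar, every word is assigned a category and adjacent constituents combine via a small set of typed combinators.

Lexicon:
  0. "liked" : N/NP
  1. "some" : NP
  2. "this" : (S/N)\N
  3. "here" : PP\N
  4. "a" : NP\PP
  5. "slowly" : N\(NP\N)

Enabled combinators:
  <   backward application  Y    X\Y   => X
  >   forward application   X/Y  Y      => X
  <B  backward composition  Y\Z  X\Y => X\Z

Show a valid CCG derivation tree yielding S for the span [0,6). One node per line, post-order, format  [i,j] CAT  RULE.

[0,6] S   >
  [0,3] S/N   <
    [0,2] N   >
      [0,1] "liked" : N/NP
      [1,2] "some" : NP
    [2,3] "this" : (S/N)\N
  [3,6] N   <
    [3,5] NP\N   <B
      [3,4] "here" : PP\N
      [4,5] "a" : NP\PP
    [5,6] "slowly" : N\(NP\N)

[0,1] N/NP  lex  "liked"
[1,2] NP  lex  "some"
[0,2] N  >  k=1
[2,3] (S/N)\N  lex  "this"
[0,3] S/N  <  k=2
[3,4] PP\N  lex  "here"
[4,5] NP\PP  lex  "a"
[3,5] NP\N  <B  k=4
[5,6] N\(NP\N)  lex  "slowly"
[3,6] N  <  k=5
[0,6] S  >  k=3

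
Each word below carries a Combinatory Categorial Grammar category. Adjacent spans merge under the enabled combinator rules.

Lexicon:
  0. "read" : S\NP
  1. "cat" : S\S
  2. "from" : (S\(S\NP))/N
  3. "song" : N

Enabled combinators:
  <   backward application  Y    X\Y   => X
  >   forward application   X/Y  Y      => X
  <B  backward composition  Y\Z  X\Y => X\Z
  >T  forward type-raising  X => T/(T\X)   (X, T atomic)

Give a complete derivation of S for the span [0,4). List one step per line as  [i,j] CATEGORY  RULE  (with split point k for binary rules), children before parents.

[0,1] S\NP  lex  "read"
[1,2] S\S  lex  "cat"
[0,2] S\NP  <B  k=1
[2,3] (S\(S\NP))/N  lex  "from"
[3,4] N  lex  "song"
[2,4] S\(S\NP)  >  k=3
[0,4] S  <  k=2

[0,4] S   <
  [0,2] S\NP   <B
    [0,1] "read" : S\NP
    [1,2] "cat" : S\S
  [2,4] S\(S\NP)   >
    [2,3] "from" : (S\(S\NP))/N
    [3,4] "song" : N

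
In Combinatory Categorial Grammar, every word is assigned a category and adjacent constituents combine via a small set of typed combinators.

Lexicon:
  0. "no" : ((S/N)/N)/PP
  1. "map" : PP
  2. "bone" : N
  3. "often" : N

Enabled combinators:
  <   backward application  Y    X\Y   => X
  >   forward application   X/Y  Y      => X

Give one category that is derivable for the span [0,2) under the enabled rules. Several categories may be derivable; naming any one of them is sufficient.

[0,4] S   >
  [0,3] S/N   >
    [0,2] (S/N)/N   >
      [0,1] "no" : ((S/N)/N)/PP
      [1,2] "map" : PP
    [2,3] "bone" : N
  [3,4] "often" : N

(S/N)/N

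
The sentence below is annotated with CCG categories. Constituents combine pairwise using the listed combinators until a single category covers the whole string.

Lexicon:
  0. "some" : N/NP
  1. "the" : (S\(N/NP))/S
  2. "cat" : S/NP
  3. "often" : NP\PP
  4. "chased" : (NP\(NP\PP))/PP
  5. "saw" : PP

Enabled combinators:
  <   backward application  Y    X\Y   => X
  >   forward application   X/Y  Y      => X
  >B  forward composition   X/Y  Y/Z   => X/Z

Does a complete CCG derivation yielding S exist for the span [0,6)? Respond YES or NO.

[0,6] S   <
  [0,1] "some" : N/NP
  [1,6] S\(N/NP)   >
    [1,2] "the" : (S\(N/NP))/S
    [2,6] S   >
      [2,3] "cat" : S/NP
      [3,6] NP   <
        [3,4] "often" : NP\PP
        [4,6] NP\(NP\PP)   >
          [4,5] "chased" : (NP\(NP\PP))/PP
          [5,6] "saw" : PP

YES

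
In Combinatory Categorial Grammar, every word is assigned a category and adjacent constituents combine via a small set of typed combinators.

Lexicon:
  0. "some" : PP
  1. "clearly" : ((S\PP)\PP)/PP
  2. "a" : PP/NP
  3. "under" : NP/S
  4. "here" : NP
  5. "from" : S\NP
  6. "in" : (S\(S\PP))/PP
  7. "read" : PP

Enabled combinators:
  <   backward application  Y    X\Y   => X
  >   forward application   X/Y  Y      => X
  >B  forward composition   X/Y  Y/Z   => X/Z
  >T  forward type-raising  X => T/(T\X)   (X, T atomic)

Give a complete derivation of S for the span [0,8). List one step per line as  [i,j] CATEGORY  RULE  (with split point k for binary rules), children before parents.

[0,1] PP  lex  "some"
[1,2] ((S\PP)\PP)/PP  lex  "clearly"
[2,3] PP/NP  lex  "a"
[3,4] NP/S  lex  "under"
[2,4] PP/S  >B  k=3
[4,5] NP  lex  "here"
[4,5] S/(S\NP)  >T
[5,6] S\NP  lex  "from"
[4,6] S  >  k=5
[2,6] PP  >  k=4
[1,6] (S\PP)\PP  >  k=2
[0,6] S\PP  <  k=1
[6,7] (S\(S\PP))/PP  lex  "in"
[7,8] PP  lex  "read"
[6,8] S\(S\PP)  >  k=7
[0,8] S  <  k=6

[0,8] S   <
  [0,6] S\PP   <
    [0,1] "some" : PP
    [1,6] (S\PP)\PP   >
      [1,2] "clearly" : ((S\PP)\PP)/PP
      [2,6] PP   >
        [2,4] PP/S   >B
          [2,3] "a" : PP/NP
          [3,4] "under" : NP/S
        [4,6] S   >
          [4,5] S/(S\NP)   >T
            [4,5] "here" : NP
          [5,6] "from" : S\NP
  [6,8] S\(S\PP)   >
    [6,7] "in" : (S\(S\PP))/PP
    [7,8] "read" : PP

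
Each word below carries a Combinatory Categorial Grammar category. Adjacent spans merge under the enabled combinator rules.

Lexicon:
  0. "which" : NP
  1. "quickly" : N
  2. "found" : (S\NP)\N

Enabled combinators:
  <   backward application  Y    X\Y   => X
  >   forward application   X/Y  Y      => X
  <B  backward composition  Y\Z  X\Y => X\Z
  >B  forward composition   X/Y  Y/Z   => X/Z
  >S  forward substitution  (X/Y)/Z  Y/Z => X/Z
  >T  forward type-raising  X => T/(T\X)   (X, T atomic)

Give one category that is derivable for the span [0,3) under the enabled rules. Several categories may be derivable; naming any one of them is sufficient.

S

[0,3] S   >
  [0,1] S/(S\NP)   >T
    [0,1] "which" : NP
  [1,3] S\NP   <
    [1,2] "quickly" : N
    [2,3] "found" : (S\NP)\N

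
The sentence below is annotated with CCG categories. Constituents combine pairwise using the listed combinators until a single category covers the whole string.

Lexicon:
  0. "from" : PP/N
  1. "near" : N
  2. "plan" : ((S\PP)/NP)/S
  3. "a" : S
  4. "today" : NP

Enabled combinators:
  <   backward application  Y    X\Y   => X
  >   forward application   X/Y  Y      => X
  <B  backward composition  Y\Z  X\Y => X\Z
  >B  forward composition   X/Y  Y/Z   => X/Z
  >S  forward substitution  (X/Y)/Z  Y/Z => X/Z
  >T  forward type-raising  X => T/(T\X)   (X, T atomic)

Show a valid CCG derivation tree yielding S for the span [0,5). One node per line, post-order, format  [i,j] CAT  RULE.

[0,1] PP/N  lex  "from"
[1,2] N  lex  "near"
[0,2] PP  >  k=1
[2,3] ((S\PP)/NP)/S  lex  "plan"
[3,4] S  lex  "a"
[2,4] (S\PP)/NP  >  k=3
[4,5] NP  lex  "today"
[2,5] S\PP  >  k=4
[0,5] S  <  k=2

[0,5] S   <
  [0,2] PP   >
    [0,1] "from" : PP/N
    [1,2] "near" : N
  [2,5] S\PP   >
    [2,4] (S\PP)/NP   >
      [2,3] "plan" : ((S\PP)/NP)/S
      [3,4] "a" : S
    [4,5] "today" : NP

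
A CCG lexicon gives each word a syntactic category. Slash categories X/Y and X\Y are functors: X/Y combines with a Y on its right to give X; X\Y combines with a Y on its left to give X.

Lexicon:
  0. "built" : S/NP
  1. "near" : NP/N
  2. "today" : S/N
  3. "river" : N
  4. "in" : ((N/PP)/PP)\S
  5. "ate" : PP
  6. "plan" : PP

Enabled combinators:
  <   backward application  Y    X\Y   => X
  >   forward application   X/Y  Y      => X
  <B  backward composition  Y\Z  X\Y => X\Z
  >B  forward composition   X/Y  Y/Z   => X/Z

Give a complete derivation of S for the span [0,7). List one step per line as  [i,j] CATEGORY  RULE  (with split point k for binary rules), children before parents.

[0,1] S/NP  lex  "built"
[1,2] NP/N  lex  "near"
[0,2] S/N  >B  k=1
[2,3] S/N  lex  "today"
[3,4] N  lex  "river"
[2,4] S  >  k=3
[4,5] ((N/PP)/PP)\S  lex  "in"
[2,5] (N/PP)/PP  <  k=4
[5,6] PP  lex  "ate"
[2,6] N/PP  >  k=5
[0,6] S/PP  >B  k=2
[6,7] PP  lex  "plan"
[0,7] S  >  k=6

[0,7] S   >
  [0,6] S/PP   >B
    [0,2] S/N   >B
      [0,1] "built" : S/NP
      [1,2] "near" : NP/N
    [2,6] N/PP   >
      [2,5] (N/PP)/PP   <
        [2,4] S   >
          [2,3] "today" : S/N
          [3,4] "river" : N
        [4,5] "in" : ((N/PP)/PP)\S
      [5,6] "ate" : PP
  [6,7] "plan" : PP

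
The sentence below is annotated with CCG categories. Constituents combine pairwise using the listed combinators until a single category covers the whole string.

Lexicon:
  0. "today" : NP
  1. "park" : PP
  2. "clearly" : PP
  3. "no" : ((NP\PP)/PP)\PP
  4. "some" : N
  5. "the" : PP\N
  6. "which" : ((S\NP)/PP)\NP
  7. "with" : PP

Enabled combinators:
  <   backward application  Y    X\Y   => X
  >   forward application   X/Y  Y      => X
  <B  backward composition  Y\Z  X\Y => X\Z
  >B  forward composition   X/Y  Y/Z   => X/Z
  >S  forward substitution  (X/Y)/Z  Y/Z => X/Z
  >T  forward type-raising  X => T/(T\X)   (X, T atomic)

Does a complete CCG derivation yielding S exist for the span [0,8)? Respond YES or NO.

[0,8] S   <
  [0,1] "today" : NP
  [1,8] S\NP   >
    [1,7] (S\NP)/PP   <
      [1,6] NP   >
        [1,2] NP/(NP\PP)   >T
          [1,2] "park" : PP
        [2,6] NP\PP   >
          [2,4] (NP\PP)/PP   <
            [2,3] "clearly" : PP
            [3,4] "no" : ((NP\PP)/PP)\PP
          [4,6] PP   >
            [4,5] PP/(PP\N)   >T
              [4,5] "some" : N
            [5,6] "the" : PP\N
      [6,7] "which" : ((S\NP)/PP)\NP
    [7,8] "with" : PP

YES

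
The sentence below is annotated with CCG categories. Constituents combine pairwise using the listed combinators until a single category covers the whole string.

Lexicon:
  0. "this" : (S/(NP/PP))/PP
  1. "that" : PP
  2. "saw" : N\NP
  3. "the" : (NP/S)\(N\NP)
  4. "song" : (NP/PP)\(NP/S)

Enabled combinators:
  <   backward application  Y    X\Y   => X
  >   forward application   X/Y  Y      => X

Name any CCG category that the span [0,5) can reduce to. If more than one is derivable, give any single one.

S

[0,5] S   >
  [0,2] S/(NP/PP)   >
    [0,1] "this" : (S/(NP/PP))/PP
    [1,2] "that" : PP
  [2,5] NP/PP   <
    [2,4] NP/S   <
      [2,3] "saw" : N\NP
      [3,4] "the" : (NP/S)\(N\NP)
    [4,5] "song" : (NP/PP)\(NP/S)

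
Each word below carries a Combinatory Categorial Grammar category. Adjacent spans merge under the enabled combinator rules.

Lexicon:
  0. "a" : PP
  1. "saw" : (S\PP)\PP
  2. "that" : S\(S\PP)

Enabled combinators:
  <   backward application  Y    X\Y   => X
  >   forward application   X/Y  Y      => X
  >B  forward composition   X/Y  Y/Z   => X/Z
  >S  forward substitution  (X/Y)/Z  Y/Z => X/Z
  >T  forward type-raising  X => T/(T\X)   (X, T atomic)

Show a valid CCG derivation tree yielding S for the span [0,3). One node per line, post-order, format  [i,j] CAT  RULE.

[0,1] PP  lex  "a"
[1,2] (S\PP)\PP  lex  "saw"
[0,2] S\PP  <  k=1
[2,3] S\(S\PP)  lex  "that"
[0,3] S  <  k=2

[0,3] S   <
  [0,2] S\PP   <
    [0,1] "a" : PP
    [1,2] "saw" : (S\PP)\PP
  [2,3] "that" : S\(S\PP)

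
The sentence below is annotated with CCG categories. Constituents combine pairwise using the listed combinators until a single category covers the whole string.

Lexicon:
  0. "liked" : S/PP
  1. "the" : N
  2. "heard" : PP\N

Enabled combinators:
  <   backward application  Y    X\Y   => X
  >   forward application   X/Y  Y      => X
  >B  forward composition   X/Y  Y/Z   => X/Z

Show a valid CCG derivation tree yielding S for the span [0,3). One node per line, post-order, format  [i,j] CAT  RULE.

[0,1] S/PP  lex  "liked"
[1,2] N  lex  "the"
[2,3] PP\N  lex  "heard"
[1,3] PP  <  k=2
[0,3] S  >  k=1

[0,3] S   >
  [0,1] "liked" : S/PP
  [1,3] PP   <
    [1,2] "the" : N
    [2,3] "heard" : PP\N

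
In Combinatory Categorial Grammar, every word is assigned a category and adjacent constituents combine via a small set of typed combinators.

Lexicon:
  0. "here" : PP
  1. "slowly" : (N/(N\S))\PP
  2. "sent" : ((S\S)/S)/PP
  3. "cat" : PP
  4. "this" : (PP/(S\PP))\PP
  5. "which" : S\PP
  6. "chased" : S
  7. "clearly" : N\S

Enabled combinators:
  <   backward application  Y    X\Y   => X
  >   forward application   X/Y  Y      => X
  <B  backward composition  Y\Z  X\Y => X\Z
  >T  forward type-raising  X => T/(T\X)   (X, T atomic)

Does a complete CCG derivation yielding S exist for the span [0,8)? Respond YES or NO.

PP (N/(N\S))\PP ((S\S)/S)/PP PP (PP/(S\PP))\PP S\PP S N\S
CKY chart[0,8] = {N, N/(N\N), NP/(NP\N), PP/(PP\N), S/(S\N)}; S ∉ chart

NO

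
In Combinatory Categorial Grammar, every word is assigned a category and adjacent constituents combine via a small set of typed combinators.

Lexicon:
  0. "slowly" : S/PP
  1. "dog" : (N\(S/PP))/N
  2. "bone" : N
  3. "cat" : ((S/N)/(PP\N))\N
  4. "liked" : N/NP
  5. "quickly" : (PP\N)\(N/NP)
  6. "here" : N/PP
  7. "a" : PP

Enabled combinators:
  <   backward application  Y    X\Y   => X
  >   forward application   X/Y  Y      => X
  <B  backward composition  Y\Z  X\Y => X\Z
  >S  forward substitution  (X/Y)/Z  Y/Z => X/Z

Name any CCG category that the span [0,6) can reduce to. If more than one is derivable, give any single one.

S/N

[0,8] S   >
  [0,6] S/N   >
    [0,4] (S/N)/(PP\N)   <
      [0,3] N   <
        [0,1] "slowly" : S/PP
        [1,3] N\(S/PP)   >
          [1,2] "dog" : (N\(S/PP))/N
          [2,3] "bone" : N
      [3,4] "cat" : ((S/N)/(PP\N))\N
    [4,6] PP\N   <
      [4,5] "liked" : N/NP
      [5,6] "quickly" : (PP\N)\(N/NP)
  [6,8] N   >
    [6,7] "here" : N/PP
    [7,8] "a" : PP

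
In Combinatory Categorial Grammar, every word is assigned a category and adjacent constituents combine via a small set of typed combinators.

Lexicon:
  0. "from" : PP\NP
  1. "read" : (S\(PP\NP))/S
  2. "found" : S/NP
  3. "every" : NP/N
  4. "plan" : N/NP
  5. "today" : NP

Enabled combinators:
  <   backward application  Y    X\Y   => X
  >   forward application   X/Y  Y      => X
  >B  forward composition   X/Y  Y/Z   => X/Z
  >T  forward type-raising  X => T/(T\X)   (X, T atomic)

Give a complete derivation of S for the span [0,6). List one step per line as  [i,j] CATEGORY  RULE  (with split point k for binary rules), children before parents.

[0,1] PP\NP  lex  "from"
[1,2] (S\(PP\NP))/S  lex  "read"
[2,3] S/NP  lex  "found"
[3,4] NP/N  lex  "every"
[4,5] N/NP  lex  "plan"
[3,5] NP/NP  >B  k=4
[2,5] S/NP  >B  k=3
[5,6] NP  lex  "today"
[2,6] S  >  k=5
[1,6] S\(PP\NP)  >  k=2
[0,6] S  <  k=1

[0,6] S   <
  [0,1] "from" : PP\NP
  [1,6] S\(PP\NP)   >
    [1,2] "read" : (S\(PP\NP))/S
    [2,6] S   >
      [2,5] S/NP   >B
        [2,3] "found" : S/NP
        [3,5] NP/NP   >B
          [3,4] "every" : NP/N
          [4,5] "plan" : N/NP
      [5,6] "today" : NP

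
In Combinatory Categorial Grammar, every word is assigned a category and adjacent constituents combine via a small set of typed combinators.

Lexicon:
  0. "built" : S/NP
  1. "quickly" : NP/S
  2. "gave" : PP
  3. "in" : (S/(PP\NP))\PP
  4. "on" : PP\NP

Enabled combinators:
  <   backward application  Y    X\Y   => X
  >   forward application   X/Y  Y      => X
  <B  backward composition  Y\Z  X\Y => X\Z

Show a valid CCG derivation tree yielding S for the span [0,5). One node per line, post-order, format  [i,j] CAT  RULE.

[0,5] S   >
  [0,1] "built" : S/NP
  [1,5] NP   >
    [1,2] "quickly" : NP/S
    [2,5] S   >
      [2,4] S/(PP\NP)   <
        [2,3] "gave" : PP
        [3,4] "in" : (S/(PP\NP))\PP
      [4,5] "on" : PP\NP

[0,1] S/NP  lex  "built"
[1,2] NP/S  lex  "quickly"
[2,3] PP  lex  "gave"
[3,4] (S/(PP\NP))\PP  lex  "in"
[2,4] S/(PP\NP)  <  k=3
[4,5] PP\NP  lex  "on"
[2,5] S  >  k=4
[1,5] NP  >  k=2
[0,5] S  >  k=1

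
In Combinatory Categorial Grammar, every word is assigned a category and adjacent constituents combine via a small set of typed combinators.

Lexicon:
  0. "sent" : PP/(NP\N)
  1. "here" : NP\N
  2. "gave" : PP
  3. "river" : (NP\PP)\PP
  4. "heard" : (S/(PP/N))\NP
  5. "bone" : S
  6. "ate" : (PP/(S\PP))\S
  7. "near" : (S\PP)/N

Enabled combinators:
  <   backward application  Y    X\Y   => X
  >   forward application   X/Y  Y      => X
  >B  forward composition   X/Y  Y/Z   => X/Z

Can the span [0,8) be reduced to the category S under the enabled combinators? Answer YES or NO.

[0,8] S   >
  [0,5] S/(PP/N)   <
    [0,4] NP   <
      [0,2] PP   >
        [0,1] "sent" : PP/(NP\N)
        [1,2] "here" : NP\N
      [2,4] NP\PP   <
        [2,3] "gave" : PP
        [3,4] "river" : (NP\PP)\PP
    [4,5] "heard" : (S/(PP/N))\NP
  [5,8] PP/N   >B
    [5,7] PP/(S\PP)   <
      [5,6] "bone" : S
      [6,7] "ate" : (PP/(S\PP))\S
    [7,8] "near" : (S\PP)/N

YES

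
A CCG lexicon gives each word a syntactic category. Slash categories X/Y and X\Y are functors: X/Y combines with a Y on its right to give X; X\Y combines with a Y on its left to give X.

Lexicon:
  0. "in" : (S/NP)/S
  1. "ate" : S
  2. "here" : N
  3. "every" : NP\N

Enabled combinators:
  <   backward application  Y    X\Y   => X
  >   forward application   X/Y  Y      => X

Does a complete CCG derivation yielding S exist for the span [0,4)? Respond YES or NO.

YES

[0,4] S   >
  [0,2] S/NP   >
    [0,1] "in" : (S/NP)/S
    [1,2] "ate" : S
  [2,4] NP   <
    [2,3] "here" : N
    [3,4] "every" : NP\N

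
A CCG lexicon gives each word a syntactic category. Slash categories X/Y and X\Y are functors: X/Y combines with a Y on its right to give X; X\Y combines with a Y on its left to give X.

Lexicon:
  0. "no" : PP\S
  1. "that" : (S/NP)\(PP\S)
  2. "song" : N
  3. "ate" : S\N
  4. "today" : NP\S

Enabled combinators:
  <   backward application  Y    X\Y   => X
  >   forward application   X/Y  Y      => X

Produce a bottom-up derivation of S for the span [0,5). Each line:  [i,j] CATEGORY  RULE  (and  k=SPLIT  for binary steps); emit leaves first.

[0,5] S   >
  [0,2] S/NP   <
    [0,1] "no" : PP\S
    [1,2] "that" : (S/NP)\(PP\S)
  [2,5] NP   <
    [2,4] S   <
      [2,3] "song" : N
      [3,4] "ate" : S\N
    [4,5] "today" : NP\S

[0,1] PP\S  lex  "no"
[1,2] (S/NP)\(PP\S)  lex  "that"
[0,2] S/NP  <  k=1
[2,3] N  lex  "song"
[3,4] S\N  lex  "ate"
[2,4] S  <  k=3
[4,5] NP\S  lex  "today"
[2,5] NP  <  k=4
[0,5] S  >  k=2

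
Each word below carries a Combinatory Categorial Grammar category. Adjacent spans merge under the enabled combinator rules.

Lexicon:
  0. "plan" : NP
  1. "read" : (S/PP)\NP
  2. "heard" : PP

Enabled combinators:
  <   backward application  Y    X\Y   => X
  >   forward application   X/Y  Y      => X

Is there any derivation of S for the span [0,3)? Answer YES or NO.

[0,3] S   >
  [0,2] S/PP   <
    [0,1] "plan" : NP
    [1,2] "read" : (S/PP)\NP
  [2,3] "heard" : PP

YES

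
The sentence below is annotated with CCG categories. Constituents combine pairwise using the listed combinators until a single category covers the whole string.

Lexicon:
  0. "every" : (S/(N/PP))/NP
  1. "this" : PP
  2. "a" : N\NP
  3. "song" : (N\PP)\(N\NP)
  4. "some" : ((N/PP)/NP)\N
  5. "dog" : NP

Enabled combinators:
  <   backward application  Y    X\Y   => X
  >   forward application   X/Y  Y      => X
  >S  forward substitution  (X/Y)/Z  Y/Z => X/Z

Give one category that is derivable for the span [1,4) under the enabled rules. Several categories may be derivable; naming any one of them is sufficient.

[0,6] S   >
  [0,5] S/NP   >S
    [0,1] "every" : (S/(N/PP))/NP
    [1,5] (N/PP)/NP   <
      [1,4] N   <
        [1,2] "this" : PP
        [2,4] N\PP   <
          [2,3] "a" : N\NP
          [3,4] "song" : (N\PP)\(N\NP)
      [4,5] "some" : ((N/PP)/NP)\N
  [5,6] "dog" : NP

N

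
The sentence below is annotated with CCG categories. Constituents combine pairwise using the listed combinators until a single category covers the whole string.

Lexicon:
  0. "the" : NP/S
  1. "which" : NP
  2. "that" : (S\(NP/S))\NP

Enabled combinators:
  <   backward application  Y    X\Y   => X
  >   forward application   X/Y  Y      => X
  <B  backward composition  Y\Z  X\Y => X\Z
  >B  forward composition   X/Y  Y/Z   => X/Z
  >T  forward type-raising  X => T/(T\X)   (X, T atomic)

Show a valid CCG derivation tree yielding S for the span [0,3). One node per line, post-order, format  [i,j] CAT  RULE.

[0,3] S   <
  [0,1] "the" : NP/S
  [1,3] S\(NP/S)   <
    [1,2] "which" : NP
    [2,3] "that" : (S\(NP/S))\NP

[0,1] NP/S  lex  "the"
[1,2] NP  lex  "which"
[2,3] (S\(NP/S))\NP  lex  "that"
[1,3] S\(NP/S)  <  k=2
[0,3] S  <  k=1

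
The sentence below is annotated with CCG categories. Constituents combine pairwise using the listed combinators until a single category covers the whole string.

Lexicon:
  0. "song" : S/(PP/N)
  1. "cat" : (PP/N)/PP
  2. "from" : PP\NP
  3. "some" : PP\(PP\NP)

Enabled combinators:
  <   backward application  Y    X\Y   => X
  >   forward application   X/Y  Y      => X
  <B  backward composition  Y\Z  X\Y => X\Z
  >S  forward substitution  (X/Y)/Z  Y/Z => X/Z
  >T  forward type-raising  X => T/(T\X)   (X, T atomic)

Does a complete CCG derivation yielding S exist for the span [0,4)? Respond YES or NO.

YES

[0,4] S   >
  [0,1] "song" : S/(PP/N)
  [1,4] PP/N   >
    [1,2] "cat" : (PP/N)/PP
    [2,4] PP   <
      [2,3] "from" : PP\NP
      [3,4] "some" : PP\(PP\NP)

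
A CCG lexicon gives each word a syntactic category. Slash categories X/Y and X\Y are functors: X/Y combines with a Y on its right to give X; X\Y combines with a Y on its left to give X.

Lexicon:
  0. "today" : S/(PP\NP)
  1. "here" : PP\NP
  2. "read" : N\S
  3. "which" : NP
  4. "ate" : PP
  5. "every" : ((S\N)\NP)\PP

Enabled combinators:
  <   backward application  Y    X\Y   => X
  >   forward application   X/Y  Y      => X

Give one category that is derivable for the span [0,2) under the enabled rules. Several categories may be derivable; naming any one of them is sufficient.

S

[0,6] S   <
  [0,3] N   <
    [0,2] S   >
      [0,1] "today" : S/(PP\NP)
      [1,2] "here" : PP\NP
    [2,3] "read" : N\S
  [3,6] S\N   <
    [3,4] "which" : NP
    [4,6] (S\N)\NP   <
      [4,5] "ate" : PP
      [5,6] "every" : ((S\N)\NP)\PP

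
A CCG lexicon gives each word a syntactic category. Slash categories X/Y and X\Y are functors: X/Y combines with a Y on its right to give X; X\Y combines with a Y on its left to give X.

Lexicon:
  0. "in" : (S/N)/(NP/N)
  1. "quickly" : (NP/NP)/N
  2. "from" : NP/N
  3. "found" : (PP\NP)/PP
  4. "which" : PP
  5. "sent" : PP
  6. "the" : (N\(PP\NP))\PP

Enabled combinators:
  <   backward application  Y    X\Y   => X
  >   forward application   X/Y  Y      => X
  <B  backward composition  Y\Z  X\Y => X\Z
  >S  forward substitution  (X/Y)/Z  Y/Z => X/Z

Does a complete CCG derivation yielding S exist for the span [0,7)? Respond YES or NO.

YES

[0,7] S   >
  [0,3] S/N   >
    [0,1] "in" : (S/N)/(NP/N)
    [1,3] NP/N   >S
      [1,2] "quickly" : (NP/NP)/N
      [2,3] "from" : NP/N
  [3,7] N   <
    [3,5] PP\NP   >
      [3,4] "found" : (PP\NP)/PP
      [4,5] "which" : PP
    [5,7] N\(PP\NP)   <
      [5,6] "sent" : PP
      [6,7] "the" : (N\(PP\NP))\PP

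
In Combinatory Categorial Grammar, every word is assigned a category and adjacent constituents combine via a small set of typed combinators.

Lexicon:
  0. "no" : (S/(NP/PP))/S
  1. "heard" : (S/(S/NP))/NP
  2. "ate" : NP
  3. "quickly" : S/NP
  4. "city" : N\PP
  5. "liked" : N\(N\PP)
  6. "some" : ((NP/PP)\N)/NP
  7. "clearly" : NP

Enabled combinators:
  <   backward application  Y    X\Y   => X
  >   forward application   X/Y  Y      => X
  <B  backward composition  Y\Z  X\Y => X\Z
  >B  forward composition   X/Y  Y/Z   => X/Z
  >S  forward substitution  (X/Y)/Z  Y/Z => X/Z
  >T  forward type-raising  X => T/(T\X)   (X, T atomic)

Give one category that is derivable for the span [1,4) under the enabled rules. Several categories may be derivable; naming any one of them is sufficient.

[0,8] S   >
  [0,4] S/(NP/PP)   >
    [0,1] "no" : (S/(NP/PP))/S
    [1,4] S   >
      [1,3] S/(S/NP)   >
        [1,2] "heard" : (S/(S/NP))/NP
        [2,3] "ate" : NP
      [3,4] "quickly" : S/NP
  [4,8] NP/PP   <
    [4,6] N   <
      [4,5] "city" : N\PP
      [5,6] "liked" : N\(N\PP)
    [6,8] (NP/PP)\N   >
      [6,7] "some" : ((NP/PP)\N)/NP
      [7,8] "clearly" : NP

S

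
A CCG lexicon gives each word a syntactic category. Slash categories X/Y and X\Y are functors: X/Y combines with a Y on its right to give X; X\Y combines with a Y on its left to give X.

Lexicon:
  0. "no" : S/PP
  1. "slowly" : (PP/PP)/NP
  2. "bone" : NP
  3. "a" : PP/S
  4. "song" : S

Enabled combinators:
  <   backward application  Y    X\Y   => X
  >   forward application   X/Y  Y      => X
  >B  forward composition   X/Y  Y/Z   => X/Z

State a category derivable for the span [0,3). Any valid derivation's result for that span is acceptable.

S/PP

[0,5] S   >
  [0,3] S/PP   >B
    [0,1] "no" : S/PP
    [1,3] PP/PP   >
      [1,2] "slowly" : (PP/PP)/NP
      [2,3] "bone" : NP
  [3,5] PP   >
    [3,4] "a" : PP/S
    [4,5] "song" : S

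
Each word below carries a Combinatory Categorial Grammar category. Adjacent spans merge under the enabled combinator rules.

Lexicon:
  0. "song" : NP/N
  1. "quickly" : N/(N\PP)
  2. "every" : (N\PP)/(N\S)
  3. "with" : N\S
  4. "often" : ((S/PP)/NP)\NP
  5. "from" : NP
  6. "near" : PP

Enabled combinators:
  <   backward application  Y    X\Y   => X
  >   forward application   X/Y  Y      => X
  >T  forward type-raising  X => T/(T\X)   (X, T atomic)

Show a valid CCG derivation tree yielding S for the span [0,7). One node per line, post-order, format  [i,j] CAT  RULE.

[0,1] NP/N  lex  "song"
[1,2] N/(N\PP)  lex  "quickly"
[2,3] (N\PP)/(N\S)  lex  "every"
[3,4] N\S  lex  "with"
[2,4] N\PP  >  k=3
[1,4] N  >  k=2
[0,4] NP  >  k=1
[4,5] ((S/PP)/NP)\NP  lex  "often"
[0,5] (S/PP)/NP  <  k=4
[5,6] NP  lex  "from"
[0,6] S/PP  >  k=5
[6,7] PP  lex  "near"
[0,7] S  >  k=6

[0,7] S   >
  [0,6] S/PP   >
    [0,5] (S/PP)/NP   <
      [0,4] NP   >
        [0,1] "song" : NP/N
        [1,4] N   >
          [1,2] "quickly" : N/(N\PP)
          [2,4] N\PP   >
            [2,3] "every" : (N\PP)/(N\S)
            [3,4] "with" : N\S
      [4,5] "often" : ((S/PP)/NP)\NP
    [5,6] "from" : NP
  [6,7] "near" : PP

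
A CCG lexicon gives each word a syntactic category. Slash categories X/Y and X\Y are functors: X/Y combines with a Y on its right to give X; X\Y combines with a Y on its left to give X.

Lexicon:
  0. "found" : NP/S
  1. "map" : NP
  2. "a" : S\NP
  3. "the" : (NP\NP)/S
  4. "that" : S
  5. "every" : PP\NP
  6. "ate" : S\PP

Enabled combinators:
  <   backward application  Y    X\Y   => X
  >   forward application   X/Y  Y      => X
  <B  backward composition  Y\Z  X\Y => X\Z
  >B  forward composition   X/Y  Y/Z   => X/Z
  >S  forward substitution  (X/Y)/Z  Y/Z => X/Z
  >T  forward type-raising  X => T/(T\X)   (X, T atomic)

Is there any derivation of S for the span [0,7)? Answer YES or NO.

YES

[0,7] S   <
  [0,3] NP   >
    [0,1] "found" : NP/S
    [1,3] S   <
      [1,2] "map" : NP
      [2,3] "a" : S\NP
  [3,7] S\NP   <B
    [3,6] PP\NP   <B
      [3,5] NP\NP   >
        [3,4] "the" : (NP\NP)/S
        [4,5] "that" : S
      [5,6] "every" : PP\NP
    [6,7] "ate" : S\PP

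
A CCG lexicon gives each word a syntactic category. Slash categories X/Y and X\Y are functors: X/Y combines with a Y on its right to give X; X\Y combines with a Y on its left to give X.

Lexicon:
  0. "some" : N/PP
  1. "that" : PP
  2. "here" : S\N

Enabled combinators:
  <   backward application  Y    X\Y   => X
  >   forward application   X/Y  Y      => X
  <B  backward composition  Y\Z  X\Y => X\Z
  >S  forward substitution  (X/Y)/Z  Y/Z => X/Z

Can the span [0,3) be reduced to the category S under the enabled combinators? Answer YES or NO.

YES

[0,3] S   <
  [0,2] N   >
    [0,1] "some" : N/PP
    [1,2] "that" : PP
  [2,3] "here" : S\N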